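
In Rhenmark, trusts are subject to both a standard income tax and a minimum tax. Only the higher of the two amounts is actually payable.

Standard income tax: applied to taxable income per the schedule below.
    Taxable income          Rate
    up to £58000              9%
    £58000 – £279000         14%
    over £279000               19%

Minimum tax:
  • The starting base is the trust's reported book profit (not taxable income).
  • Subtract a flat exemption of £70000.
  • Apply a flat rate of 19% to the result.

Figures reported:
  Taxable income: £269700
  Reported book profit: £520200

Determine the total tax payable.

Standard income tax:
  £58000 × 9% = £5220
  £211700 × 14% = £29638
  → £34858

Minimum tax:
  Base (reported book profit): £520200
  Less exemption £70000 → base £450200
  £450200 × 19% = £85538

£85538 > £34858, so the minimum tax is the binding amount.

£85538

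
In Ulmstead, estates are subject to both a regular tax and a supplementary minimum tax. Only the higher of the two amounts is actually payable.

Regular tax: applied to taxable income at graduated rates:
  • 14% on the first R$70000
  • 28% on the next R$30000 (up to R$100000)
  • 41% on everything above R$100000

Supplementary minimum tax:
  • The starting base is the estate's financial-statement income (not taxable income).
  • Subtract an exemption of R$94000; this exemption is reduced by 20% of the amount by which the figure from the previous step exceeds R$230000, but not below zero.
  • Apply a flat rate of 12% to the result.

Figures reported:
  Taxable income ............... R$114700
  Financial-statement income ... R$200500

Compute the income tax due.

R$24227

Regular tax:
  R$70000 × 14% = R$9800
  R$30000 × 28% = R$8400
  R$14700 × 41% = R$6027
  → R$24227

Supplementary minimum tax:
  Base (financial-statement income): R$200500
  Exemption: R$200500 ≤ R$230000, so full R$94000 applies
  Base: R$200500 − R$94000 = R$106500
  R$106500 × 12% = R$12780

R$24227 > R$12780, so the regular tax governs.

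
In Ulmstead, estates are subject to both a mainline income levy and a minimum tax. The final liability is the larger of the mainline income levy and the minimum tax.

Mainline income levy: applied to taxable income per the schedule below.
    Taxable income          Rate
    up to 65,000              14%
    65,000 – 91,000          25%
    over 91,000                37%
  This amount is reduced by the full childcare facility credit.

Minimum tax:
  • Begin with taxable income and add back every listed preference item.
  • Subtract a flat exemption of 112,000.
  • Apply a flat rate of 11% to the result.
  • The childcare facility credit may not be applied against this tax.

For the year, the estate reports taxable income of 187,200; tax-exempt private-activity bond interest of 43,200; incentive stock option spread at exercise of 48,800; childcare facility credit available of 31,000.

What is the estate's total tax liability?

20,194

Minimum tax:
  Adjusted income: 187,200 + 43,200 + 48,800 = 279,200
  Less exemption 112,000 → base 167,200
  167,200 × 11% = 18,392

Mainline income levy:
  65,000 × 14% = 9,100
  26,000 × 25% = 6,500
  96,200 × 37% = 35,594
  → 51,194
  Less childcare facility credit 31,000 → 20,194

20,194 > 18,392, so the mainline income levy governs.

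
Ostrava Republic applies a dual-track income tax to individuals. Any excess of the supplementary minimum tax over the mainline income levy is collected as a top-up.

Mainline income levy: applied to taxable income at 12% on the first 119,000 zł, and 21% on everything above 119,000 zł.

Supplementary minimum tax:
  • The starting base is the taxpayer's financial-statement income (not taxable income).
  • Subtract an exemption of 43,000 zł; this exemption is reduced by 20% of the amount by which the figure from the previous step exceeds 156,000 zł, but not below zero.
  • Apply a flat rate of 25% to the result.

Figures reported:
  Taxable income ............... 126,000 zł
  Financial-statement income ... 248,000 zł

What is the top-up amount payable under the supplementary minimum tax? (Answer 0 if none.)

Mainline income levy:
  119,000 zł × 12% = 14,280 zł
  7,000 zł × 21% = 1,470 zł
  → 15,750 zł

Supplementary minimum tax:
  Base (financial-statement income): 248,000 zł
  Exemption: 43,000 zł − 20% × (248,000 zł − 156,000 zł) = 43,000 zł − 18,400 zł = 24,600 zł
  Base: 248,000 zł − 24,600 zł = 223,400 zł
  223,400 zł × 25% = 55,850 zł

Excess of supplementary minimum tax over mainline income levy: 55,850 zł − 15,750 zł = 40,100 zł.

40,100 zł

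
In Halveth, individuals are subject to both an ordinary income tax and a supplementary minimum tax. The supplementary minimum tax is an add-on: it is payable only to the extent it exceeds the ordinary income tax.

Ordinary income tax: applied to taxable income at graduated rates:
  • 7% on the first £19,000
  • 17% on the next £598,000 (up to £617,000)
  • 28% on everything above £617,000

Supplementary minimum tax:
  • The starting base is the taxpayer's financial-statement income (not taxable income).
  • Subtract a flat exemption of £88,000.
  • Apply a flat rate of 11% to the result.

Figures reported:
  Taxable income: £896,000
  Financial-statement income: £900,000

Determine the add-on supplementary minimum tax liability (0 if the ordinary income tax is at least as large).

£0

Supplementary minimum tax:
  Base (financial-statement income): £900,000
  Less exemption £88,000 → base £812,000
  £812,000 × 11% = £89,320

Ordinary income tax:
  £19,000 × 7% = £1,330
  £598,000 × 17% = £101,660
  £279,000 × 28% = £78,120
  → £181,110

£89,320 ≤ £181,110, so no add-on is due.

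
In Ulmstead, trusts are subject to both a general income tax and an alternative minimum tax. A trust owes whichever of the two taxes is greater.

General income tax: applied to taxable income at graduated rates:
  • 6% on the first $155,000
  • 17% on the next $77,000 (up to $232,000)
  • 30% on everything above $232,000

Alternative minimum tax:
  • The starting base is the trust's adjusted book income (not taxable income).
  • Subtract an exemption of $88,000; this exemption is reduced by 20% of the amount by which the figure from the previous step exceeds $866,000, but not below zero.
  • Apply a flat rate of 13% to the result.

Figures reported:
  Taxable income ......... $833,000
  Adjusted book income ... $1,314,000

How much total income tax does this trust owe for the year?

$202,690

General income tax:
  $155,000 × 6% = $9,300
  $77,000 × 17% = $13,090
  $601,000 × 30% = $180,300
  → $202,690

Alternative minimum tax:
  Base (adjusted book income): $1,314,000
  Exemption: 20% × ($1,314,000 − $866,000) = $89,600 ≥ $88,000, so the exemption is fully phased out
  Base: $1,314,000 − $0 = $1,314,000
  $1,314,000 × 13% = $170,820

$202,690 > $170,820, so the general income tax governs.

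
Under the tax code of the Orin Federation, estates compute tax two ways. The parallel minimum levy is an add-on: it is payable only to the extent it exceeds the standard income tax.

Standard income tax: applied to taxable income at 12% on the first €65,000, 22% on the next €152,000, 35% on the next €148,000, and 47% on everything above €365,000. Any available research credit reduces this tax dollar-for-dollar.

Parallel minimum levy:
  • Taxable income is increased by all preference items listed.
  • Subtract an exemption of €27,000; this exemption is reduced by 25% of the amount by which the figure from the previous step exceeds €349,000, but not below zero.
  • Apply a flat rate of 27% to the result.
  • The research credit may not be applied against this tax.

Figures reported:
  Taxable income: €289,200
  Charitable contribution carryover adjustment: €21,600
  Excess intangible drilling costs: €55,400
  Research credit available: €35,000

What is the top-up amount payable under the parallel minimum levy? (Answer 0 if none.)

Standard income tax:
  €65,000 × 12% = €7,800
  €152,000 × 22% = €33,440
  €72,200 × 35% = €25,270
  → €66,510
  Less research credit €35,000 → €31,510

Parallel minimum levy:
  Adjusted income: €289,200 + €21,600 + €55,400 = €366,200
  Exemption: €27,000 − 25% × (€366,200 − €349,000) = €27,000 − €4,300 = €22,700
  Base: €366,200 − €22,700 = €343,500
  €343,500 × 27% = €92,745

Excess of parallel minimum levy over standard income tax: €92,745 − €31,510 = €61,235.

€61,235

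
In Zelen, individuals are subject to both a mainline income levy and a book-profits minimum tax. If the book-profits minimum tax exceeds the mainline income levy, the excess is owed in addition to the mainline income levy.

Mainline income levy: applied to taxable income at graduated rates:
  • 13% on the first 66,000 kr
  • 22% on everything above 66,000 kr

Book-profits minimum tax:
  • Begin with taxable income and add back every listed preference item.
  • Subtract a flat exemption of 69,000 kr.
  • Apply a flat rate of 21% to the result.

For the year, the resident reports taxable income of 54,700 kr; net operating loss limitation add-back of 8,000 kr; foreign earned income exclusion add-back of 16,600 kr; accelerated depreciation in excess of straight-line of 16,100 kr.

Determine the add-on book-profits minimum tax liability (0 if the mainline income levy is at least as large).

Book-profits minimum tax:
  Adjusted income: 54,700 kr + 8,000 kr + 16,600 kr + 16,100 kr = 95,400 kr
  Less exemption 69,000 kr → base 26,400 kr
  26,400 kr × 21% = 5,544 kr

Mainline income levy:
  54,700 kr × 13% = 7,111 kr

5,544 kr ≤ 7,111 kr, so no add-on is due.

0 kr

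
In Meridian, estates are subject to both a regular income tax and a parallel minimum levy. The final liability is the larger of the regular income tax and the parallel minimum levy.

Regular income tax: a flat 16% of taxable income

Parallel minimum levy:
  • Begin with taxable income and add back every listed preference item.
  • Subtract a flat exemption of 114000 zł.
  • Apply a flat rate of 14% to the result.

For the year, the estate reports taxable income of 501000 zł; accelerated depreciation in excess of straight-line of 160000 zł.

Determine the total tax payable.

80160 zł

Parallel minimum levy:
  Adjusted income: 501000 zł + 160000 zł = 661000 zł
  Less exemption 114000 zł → base 547000 zł
  547000 zł × 14% = 76580 zł

Regular income tax:
  501000 zł × 16% = 80160 zł

80160 zł > 76580 zł, so the regular income tax governs.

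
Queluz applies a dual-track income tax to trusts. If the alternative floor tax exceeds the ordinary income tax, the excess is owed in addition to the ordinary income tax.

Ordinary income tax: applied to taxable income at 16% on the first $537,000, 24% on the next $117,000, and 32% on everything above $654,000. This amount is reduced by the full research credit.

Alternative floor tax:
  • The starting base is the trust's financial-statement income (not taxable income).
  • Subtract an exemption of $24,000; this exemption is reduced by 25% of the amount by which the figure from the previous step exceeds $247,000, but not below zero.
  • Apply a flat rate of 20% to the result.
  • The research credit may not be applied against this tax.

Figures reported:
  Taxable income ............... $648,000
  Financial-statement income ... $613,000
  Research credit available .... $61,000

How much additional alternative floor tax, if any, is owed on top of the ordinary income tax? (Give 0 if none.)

$71,040

Alternative floor tax:
  Base (financial-statement income): $613,000
  Exemption: 25% × ($613,000 − $247,000) = $91,500 ≥ $24,000, so the exemption is fully phased out
  Base: $613,000 − $0 = $613,000
  $613,000 × 20% = $122,600

Ordinary income tax:
  $537,000 × 16% = $85,920
  $111,000 × 24% = $26,640
  → $112,560
  Less research credit $61,000 → $51,560

Excess of alternative floor tax over ordinary income tax: $122,600 − $51,560 = $71,040.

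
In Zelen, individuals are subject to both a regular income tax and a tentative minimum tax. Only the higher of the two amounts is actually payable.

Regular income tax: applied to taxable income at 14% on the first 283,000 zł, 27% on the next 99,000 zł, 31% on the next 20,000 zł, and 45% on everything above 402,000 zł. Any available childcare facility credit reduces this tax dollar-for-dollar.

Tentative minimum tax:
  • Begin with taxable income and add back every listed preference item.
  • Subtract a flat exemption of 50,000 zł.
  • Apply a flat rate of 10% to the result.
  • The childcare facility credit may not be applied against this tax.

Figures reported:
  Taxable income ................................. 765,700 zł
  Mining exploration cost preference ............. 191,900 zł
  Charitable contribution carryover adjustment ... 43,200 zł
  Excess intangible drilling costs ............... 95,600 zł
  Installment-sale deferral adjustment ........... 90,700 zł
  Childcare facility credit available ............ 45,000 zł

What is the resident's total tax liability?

191,215 zł

Regular income tax:
  283,000 zł × 14% = 39,620 zł
  99,000 zł × 27% = 26,730 zł
  20,000 zł × 31% = 6,200 zł
  363,700 zł × 45% = 163,665 zł
  → 236,215 zł
  Less childcare facility credit 45,000 zł → 191,215 zł

Tentative minimum tax:
  Adjusted income: 765,700 zł + 191,900 zł + 43,200 zł + 95,600 zł + 90,700 zł = 1,187,100 zł
  Less exemption 50,000 zł → base 1,137,100 zł
  1,137,100 zł × 10% = 113,710 zł

191,215 zł > 113,710 zł, so the regular income tax governs.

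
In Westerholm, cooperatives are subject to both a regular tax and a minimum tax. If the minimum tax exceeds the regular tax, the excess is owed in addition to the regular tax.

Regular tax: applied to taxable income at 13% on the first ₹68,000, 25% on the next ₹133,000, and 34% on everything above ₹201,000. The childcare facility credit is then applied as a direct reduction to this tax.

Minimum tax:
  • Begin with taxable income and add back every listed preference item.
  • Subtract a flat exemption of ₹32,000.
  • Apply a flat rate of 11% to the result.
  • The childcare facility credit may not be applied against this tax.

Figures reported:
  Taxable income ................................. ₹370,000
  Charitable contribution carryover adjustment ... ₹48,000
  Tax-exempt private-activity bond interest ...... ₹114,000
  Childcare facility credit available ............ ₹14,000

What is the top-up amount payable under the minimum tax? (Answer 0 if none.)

Minimum tax:
  Adjusted income: ₹370,000 + ₹48,000 + ₹114,000 = ₹532,000
  Less exemption ₹32,000 → base ₹500,000
  ₹500,000 × 11% = ₹55,000

Regular tax:
  ₹68,000 × 13% = ₹8,840
  ₹133,000 × 25% = ₹33,250
  ₹169,000 × 34% = ₹57,460
  → ₹99,550
  Less childcare facility credit ₹14,000 → ₹85,550

₹55,000 ≤ ₹85,550, so no add-on is due.

₹0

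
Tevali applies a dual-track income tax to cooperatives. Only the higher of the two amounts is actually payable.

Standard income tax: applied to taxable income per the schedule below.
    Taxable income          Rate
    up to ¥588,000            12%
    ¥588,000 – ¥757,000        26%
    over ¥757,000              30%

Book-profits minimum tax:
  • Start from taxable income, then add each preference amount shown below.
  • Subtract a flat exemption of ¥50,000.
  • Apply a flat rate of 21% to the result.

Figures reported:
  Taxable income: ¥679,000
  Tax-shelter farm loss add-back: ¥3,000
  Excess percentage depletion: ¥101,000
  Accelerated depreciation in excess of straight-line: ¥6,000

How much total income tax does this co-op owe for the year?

Standard income tax:
  ¥588,000 × 12% = ¥70,560
  ¥91,000 × 26% = ¥23,660
  → ¥94,220

Book-profits minimum tax:
  Adjusted income: ¥679,000 + ¥3,000 + ¥101,000 + ¥6,000 = ¥789,000
  Less exemption ¥50,000 → base ¥739,000
  ¥739,000 × 21% = ¥155,190

¥155,190 > ¥94,220, so the book-profits minimum tax is the binding amount.

¥155,190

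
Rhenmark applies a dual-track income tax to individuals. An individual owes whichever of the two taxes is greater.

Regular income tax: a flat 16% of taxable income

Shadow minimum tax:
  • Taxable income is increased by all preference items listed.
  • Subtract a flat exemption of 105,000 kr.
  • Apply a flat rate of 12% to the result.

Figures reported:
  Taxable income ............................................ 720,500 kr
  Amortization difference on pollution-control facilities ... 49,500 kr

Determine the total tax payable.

Regular income tax:
  720,500 kr × 16% = 115,280 kr

Shadow minimum tax:
  Adjusted income: 720,500 kr + 49,500 kr = 770,000 kr
  Less exemption 105,000 kr → base 665,000 kr
  665,000 kr × 12% = 79,800 kr

115,280 kr > 79,800 kr, so the regular income tax governs.

115,280 kr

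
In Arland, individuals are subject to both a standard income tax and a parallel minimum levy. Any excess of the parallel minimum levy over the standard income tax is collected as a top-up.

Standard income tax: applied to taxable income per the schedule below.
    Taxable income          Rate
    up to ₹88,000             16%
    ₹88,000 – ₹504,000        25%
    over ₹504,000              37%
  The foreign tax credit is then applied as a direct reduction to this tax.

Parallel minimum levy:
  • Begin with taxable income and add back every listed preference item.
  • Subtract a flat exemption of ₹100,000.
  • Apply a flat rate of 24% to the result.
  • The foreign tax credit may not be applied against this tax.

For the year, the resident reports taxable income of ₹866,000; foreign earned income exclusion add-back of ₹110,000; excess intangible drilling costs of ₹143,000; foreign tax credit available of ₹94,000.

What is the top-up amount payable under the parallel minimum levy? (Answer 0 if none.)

Parallel minimum levy:
  Adjusted income: ₹866,000 + ₹110,000 + ₹143,000 = ₹1,119,000
  Less exemption ₹100,000 → base ₹1,019,000
  ₹1,019,000 × 24% = ₹244,560

Standard income tax:
  ₹88,000 × 16% = ₹14,080
  ₹416,000 × 25% = ₹104,000
  ₹362,000 × 37% = ₹133,940
  → ₹252,020
  Less foreign tax credit ₹94,000 → ₹158,020

Excess of parallel minimum levy over standard income tax: ₹244,560 − ₹158,020 = ₹86,540.

₹86,540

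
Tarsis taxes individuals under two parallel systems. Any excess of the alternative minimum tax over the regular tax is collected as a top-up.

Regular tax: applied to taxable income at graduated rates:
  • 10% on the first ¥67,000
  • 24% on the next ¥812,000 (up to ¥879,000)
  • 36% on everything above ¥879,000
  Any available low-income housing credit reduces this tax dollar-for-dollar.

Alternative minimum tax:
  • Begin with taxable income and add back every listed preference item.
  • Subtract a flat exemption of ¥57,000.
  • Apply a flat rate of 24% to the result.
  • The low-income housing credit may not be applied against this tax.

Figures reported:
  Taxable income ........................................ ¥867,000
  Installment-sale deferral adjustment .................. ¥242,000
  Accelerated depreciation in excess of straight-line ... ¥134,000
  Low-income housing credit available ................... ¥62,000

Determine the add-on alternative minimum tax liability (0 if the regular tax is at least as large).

¥147,940

Alternative minimum tax:
  Adjusted income: ¥867,000 + ¥242,000 + ¥134,000 = ¥1,243,000
  Less exemption ¥57,000 → base ¥1,186,000
  ¥1,186,000 × 24% = ¥284,640

Regular tax:
  ¥67,000 × 10% = ¥6,700
  ¥800,000 × 24% = ¥192,000
  → ¥198,700
  Less low-income housing credit ¥62,000 → ¥136,700

Excess of alternative minimum tax over regular tax: ¥284,640 − ¥136,700 = ¥147,940.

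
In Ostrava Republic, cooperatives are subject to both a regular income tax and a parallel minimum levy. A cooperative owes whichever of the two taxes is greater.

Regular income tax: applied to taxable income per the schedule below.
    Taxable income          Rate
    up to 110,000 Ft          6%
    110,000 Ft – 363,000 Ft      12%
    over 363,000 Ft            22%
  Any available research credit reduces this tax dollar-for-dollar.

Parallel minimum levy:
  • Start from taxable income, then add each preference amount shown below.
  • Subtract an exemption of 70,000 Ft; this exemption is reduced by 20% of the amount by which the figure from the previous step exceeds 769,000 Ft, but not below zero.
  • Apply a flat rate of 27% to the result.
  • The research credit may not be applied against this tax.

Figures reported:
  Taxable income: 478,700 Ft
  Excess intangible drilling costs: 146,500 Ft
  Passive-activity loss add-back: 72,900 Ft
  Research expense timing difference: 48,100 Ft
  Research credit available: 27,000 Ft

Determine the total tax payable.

182,574 Ft

Regular income tax:
  110,000 Ft × 6% = 6,600 Ft
  253,000 Ft × 12% = 30,360 Ft
  115,700 Ft × 22% = 25,454 Ft
  → 62,414 Ft
  Less research credit 27,000 Ft → 35,414 Ft

Parallel minimum levy:
  Adjusted income: 478,700 Ft + 146,500 Ft + 72,900 Ft + 48,100 Ft = 746,200 Ft
  Exemption: 746,200 Ft ≤ 769,000 Ft, so full 70,000 Ft applies
  Base: 746,200 Ft − 70,000 Ft = 676,200 Ft
  676,200 Ft × 27% = 182,574 Ft

182,574 Ft > 35,414 Ft, so the parallel minimum levy is the binding amount.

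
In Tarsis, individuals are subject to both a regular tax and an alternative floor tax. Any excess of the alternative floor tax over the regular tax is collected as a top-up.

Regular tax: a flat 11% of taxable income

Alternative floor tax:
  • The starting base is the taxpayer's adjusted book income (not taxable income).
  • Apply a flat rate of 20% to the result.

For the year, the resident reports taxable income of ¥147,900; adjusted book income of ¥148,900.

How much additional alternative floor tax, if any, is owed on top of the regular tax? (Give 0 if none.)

Regular tax:
  ¥147,900 × 11% = ¥16,269

Alternative floor tax:
  Base (adjusted book income): ¥148,900
  ¥148,900 × 20% = ¥29,780

Excess of alternative floor tax over regular tax: ¥29,780 − ¥16,269 = ¥13,511.

¥13,511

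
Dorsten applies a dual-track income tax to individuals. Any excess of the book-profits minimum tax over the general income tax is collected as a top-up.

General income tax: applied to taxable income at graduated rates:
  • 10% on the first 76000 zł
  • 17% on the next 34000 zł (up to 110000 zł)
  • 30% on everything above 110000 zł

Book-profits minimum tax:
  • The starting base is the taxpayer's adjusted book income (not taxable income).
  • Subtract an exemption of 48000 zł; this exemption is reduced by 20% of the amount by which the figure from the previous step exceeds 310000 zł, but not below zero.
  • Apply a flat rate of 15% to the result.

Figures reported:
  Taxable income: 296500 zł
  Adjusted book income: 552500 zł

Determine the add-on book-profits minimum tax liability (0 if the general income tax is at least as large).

13545 zł

Book-profits minimum tax:
  Base (adjusted book income): 552500 zł
  Exemption: 20% × (552500 zł − 310000 zł) = 48500 zł ≥ 48000 zł, so the exemption is fully phased out
  Base: 552500 zł − 0 zł = 552500 zł
  552500 zł × 15% = 82875 zł

General income tax:
  76000 zł × 10% = 7600 zł
  34000 zł × 17% = 5780 zł
  186500 zł × 30% = 55950 zł
  → 69330 zł

Excess of book-profits minimum tax over general income tax: 82875 zł − 69330 zł = 13545 zł.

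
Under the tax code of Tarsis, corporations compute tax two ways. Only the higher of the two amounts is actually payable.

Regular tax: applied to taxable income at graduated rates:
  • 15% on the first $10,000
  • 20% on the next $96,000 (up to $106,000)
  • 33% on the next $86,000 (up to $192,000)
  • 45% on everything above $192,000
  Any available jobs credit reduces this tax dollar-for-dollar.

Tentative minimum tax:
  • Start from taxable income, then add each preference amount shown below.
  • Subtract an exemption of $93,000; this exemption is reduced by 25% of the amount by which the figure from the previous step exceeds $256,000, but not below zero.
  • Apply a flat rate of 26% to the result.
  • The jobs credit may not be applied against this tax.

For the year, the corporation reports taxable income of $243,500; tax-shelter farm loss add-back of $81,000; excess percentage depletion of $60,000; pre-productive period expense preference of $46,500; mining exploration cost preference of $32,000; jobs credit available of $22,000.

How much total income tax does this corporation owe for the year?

$109,655

Tentative minimum tax:
  Adjusted income: $243,500 + $81,000 + $60,000 + $46,500 + $32,000 = $463,000
  Exemption: $93,000 − 25% × ($463,000 − $256,000) = $93,000 − $51,750 = $41,250
  Base: $463,000 − $41,250 = $421,750
  $421,750 × 26% = $109,655

Regular tax:
  $10,000 × 15% = $1,500
  $96,000 × 20% = $19,200
  $86,000 × 33% = $28,380
  $51,500 × 45% = $23,175
  → $72,255
  Less jobs credit $22,000 → $50,255

$109,655 > $50,255, so the tentative minimum tax is the binding amount.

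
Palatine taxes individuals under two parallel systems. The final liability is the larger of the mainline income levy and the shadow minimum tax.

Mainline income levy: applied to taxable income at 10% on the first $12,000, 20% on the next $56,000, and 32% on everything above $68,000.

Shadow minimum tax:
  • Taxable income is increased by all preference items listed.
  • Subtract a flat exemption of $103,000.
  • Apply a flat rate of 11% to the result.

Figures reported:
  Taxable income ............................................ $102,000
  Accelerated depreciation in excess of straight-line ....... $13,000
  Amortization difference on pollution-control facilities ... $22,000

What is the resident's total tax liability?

$23,280

Shadow minimum tax:
  Adjusted income: $102,000 + $13,000 + $22,000 = $137,000
  Less exemption $103,000 → base $34,000
  $34,000 × 11% = $3,740

Mainline income levy:
  $12,000 × 10% = $1,200
  $56,000 × 20% = $11,200
  $34,000 × 32% = $10,880
  → $23,280

$23,280 > $3,740, so the mainline income levy governs.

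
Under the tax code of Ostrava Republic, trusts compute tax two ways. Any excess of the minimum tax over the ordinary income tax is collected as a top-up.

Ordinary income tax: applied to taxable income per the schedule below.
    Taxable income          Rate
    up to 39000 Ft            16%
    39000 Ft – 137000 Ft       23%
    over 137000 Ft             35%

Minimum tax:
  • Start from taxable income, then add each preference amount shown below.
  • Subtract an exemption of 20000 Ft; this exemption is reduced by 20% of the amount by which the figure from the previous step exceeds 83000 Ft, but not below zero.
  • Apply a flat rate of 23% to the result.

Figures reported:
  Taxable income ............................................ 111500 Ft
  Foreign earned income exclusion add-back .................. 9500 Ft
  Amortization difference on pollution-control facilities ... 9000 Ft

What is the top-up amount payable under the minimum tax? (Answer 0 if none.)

Minimum tax:
  Adjusted income: 111500 Ft + 9500 Ft + 9000 Ft = 130000 Ft
  Exemption: 20000 Ft − 20% × (130000 Ft − 83000 Ft) = 20000 Ft − 9400 Ft = 10600 Ft
  Base: 130000 Ft − 10600 Ft = 119400 Ft
  119400 Ft × 23% = 27462 Ft

Ordinary income tax:
  39000 Ft × 16% = 6240 Ft
  72500 Ft × 23% = 16675 Ft
  → 22915 Ft

Excess of minimum tax over ordinary income tax: 27462 Ft − 22915 Ft = 4547 Ft.

4547 Ft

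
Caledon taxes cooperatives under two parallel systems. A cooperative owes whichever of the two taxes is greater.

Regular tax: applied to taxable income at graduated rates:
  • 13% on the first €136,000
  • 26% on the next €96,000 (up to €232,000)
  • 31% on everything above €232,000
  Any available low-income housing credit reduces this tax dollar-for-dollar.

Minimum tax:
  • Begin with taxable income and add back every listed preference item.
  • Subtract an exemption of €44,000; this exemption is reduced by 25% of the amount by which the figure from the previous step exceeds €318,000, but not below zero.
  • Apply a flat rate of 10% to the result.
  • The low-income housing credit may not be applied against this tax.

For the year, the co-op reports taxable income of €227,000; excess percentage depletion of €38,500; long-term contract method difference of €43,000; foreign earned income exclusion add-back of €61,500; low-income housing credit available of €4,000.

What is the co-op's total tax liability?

Regular tax:
  €136,000 × 13% = €17,680
  €91,000 × 26% = €23,660
  → €41,340
  Less low-income housing credit €4,000 → €37,340

Minimum tax:
  Adjusted income: €227,000 + €38,500 + €43,000 + €61,500 = €370,000
  Exemption: €44,000 − 25% × (€370,000 − €318,000) = €44,000 − €13,000 = €31,000
  Base: €370,000 − €31,000 = €339,000
  €339,000 × 10% = €33,900

€37,340 > €33,900, so the regular tax governs.

€37,340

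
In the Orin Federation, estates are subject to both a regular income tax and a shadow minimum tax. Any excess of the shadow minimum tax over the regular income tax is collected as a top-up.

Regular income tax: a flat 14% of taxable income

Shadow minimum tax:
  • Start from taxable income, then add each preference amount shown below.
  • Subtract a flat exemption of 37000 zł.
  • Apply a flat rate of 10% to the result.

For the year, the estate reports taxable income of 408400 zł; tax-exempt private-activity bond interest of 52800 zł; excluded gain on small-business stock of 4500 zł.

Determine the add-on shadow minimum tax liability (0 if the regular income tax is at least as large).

Regular income tax:
  408400 zł × 14% = 57176 zł

Shadow minimum tax:
  Adjusted income: 408400 zł + 52800 zł + 4500 zł = 465700 zł
  Less exemption 37000 zł → base 428700 zł
  428700 zł × 10% = 42870 zł

42870 zł ≤ 57176 zł, so no add-on is due.

0 zł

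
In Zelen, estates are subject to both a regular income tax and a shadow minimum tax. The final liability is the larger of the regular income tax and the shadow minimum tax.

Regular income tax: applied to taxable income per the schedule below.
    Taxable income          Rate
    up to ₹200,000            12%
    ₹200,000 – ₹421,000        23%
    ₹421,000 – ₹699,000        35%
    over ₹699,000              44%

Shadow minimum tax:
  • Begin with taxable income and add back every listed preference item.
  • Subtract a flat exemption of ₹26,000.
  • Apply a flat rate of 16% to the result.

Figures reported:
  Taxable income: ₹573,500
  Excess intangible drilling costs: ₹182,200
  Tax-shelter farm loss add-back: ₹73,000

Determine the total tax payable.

₹128,432

Shadow minimum tax:
  Adjusted income: ₹573,500 + ₹182,200 + ₹73,000 = ₹828,700
  Less exemption ₹26,000 → base ₹802,700
  ₹802,700 × 16% = ₹128,432

Regular income tax:
  ₹200,000 × 12% = ₹24,000
  ₹221,000 × 23% = ₹50,830
  ₹152,500 × 35% = ₹53,375
  → ₹128,205

₹128,432 > ₹128,205, so the shadow minimum tax is the binding amount.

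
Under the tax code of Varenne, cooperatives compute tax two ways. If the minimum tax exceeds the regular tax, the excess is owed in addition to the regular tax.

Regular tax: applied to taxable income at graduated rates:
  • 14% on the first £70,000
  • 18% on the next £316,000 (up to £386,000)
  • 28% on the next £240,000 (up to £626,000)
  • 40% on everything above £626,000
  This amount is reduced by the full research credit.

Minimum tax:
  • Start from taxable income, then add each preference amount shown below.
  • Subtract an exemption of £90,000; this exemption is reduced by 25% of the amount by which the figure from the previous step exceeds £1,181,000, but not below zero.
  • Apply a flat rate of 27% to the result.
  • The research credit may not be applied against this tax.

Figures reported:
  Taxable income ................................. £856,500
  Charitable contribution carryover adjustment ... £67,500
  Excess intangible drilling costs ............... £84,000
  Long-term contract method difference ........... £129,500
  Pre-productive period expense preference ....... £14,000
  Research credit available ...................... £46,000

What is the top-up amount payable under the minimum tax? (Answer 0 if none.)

£106,525

Minimum tax:
  Adjusted income: £856,500 + £67,500 + £84,000 + £129,500 + £14,000 = £1,151,500
  Exemption: £1,151,500 ≤ £1,181,000, so full £90,000 applies
  Base: £1,151,500 − £90,000 = £1,061,500
  £1,061,500 × 27% = £286,605

Regular tax:
  £70,000 × 14% = £9,800
  £316,000 × 18% = £56,880
  £240,000 × 28% = £67,200
  £230,500 × 40% = £92,200
  → £226,080
  Less research credit £46,000 → £180,080

Excess of minimum tax over regular tax: £286,605 − £180,080 = £106,525.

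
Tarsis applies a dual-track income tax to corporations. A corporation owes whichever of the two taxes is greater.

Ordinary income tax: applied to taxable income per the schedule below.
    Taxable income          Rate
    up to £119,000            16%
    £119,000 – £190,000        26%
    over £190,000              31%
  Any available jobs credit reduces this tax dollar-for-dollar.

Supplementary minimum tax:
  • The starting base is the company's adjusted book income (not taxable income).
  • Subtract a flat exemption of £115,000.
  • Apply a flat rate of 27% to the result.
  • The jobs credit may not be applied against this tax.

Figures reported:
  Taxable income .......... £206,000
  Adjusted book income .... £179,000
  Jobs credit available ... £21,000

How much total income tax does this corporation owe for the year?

£21,460

Supplementary minimum tax:
  Base (adjusted book income): £179,000
  Less exemption £115,000 → base £64,000
  £64,000 × 27% = £17,280

Ordinary income tax:
  £119,000 × 16% = £19,040
  £71,000 × 26% = £18,460
  £16,000 × 31% = £4,960
  → £42,460
  Less jobs credit £21,000 → £21,460

£21,460 > £17,280, so the ordinary income tax governs.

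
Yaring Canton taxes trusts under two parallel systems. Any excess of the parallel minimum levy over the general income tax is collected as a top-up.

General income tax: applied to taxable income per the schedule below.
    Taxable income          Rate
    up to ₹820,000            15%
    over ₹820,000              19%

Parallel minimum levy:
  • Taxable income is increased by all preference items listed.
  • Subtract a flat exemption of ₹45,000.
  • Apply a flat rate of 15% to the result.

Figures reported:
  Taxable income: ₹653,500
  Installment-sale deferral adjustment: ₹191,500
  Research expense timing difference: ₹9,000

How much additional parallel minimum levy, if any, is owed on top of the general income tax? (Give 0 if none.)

₹23,325

Parallel minimum levy:
  Adjusted income: ₹653,500 + ₹191,500 + ₹9,000 = ₹854,000
  Less exemption ₹45,000 → base ₹809,000
  ₹809,000 × 15% = ₹121,350

General income tax:
  ₹653,500 × 15% = ₹98,025

Excess of parallel minimum levy over general income tax: ₹121,350 − ₹98,025 = ₹23,325.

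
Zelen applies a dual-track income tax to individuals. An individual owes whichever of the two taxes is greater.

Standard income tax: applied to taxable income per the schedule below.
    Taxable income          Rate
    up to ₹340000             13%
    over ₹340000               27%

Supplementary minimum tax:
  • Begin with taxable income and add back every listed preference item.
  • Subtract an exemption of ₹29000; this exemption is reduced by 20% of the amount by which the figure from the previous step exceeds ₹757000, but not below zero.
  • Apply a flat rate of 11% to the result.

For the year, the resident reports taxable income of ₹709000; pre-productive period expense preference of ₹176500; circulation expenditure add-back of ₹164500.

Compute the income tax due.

Standard income tax:
  ₹340000 × 13% = ₹44200
  ₹369000 × 27% = ₹99630
  → ₹143830

Supplementary minimum tax:
  Adjusted income: ₹709000 + ₹176500 + ₹164500 = ₹1050000
  Exemption: 20% × (₹1050000 − ₹757000) = ₹58600 ≥ ₹29000, so the exemption is fully phased out
  Base: ₹1050000 − ₹0 = ₹1050000
  ₹1050000 × 11% = ₹115500

₹143830 > ₹115500, so the standard income tax governs.

₹143830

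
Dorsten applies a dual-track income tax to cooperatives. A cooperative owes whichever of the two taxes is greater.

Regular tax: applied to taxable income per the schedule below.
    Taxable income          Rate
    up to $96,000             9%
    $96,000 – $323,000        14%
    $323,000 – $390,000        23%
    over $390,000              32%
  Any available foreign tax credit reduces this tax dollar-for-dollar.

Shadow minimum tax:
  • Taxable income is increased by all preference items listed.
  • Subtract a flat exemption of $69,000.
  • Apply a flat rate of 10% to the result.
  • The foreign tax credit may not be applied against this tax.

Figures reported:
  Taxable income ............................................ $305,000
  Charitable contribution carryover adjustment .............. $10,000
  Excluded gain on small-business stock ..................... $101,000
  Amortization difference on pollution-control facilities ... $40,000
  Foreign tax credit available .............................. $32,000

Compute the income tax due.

$38,700

Shadow minimum tax:
  Adjusted income: $305,000 + $10,000 + $101,000 + $40,000 = $456,000
  Less exemption $69,000 → base $387,000
  $387,000 × 10% = $38,700

Regular tax:
  $96,000 × 9% = $8,640
  $209,000 × 14% = $29,260
  → $37,900
  Less foreign tax credit $32,000 → $5,900

$38,700 > $5,900, so the shadow minimum tax is the binding amount.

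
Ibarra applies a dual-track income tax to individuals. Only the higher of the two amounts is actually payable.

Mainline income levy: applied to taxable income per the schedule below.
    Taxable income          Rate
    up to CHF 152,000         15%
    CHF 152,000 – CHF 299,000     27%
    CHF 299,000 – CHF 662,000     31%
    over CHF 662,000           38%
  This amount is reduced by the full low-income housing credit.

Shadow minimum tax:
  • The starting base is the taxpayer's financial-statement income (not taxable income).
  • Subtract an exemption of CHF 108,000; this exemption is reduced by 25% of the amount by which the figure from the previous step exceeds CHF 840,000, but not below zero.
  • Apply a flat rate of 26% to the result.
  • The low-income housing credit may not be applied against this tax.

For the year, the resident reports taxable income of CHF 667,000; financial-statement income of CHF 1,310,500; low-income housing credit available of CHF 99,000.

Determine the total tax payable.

Shadow minimum tax:
  Base (financial-statement income): CHF 1,310,500
  Exemption: 25% × (CHF 1,310,500 − CHF 840,000) = CHF 117,625 ≥ CHF 108,000, so the exemption is fully phased out
  Base: CHF 1,310,500 − CHF 0 = CHF 1,310,500
  CHF 1,310,500 × 26% = CHF 340,730

Mainline income levy:
  CHF 152,000 × 15% = CHF 22,800
  CHF 147,000 × 27% = CHF 39,690
  CHF 363,000 × 31% = CHF 112,530
  CHF 5,000 × 38% = CHF 1,900
  → CHF 176,920
  Less low-income housing credit CHF 99,000 → CHF 77,920

CHF 340,730 > CHF 77,920, so the shadow minimum tax is the binding amount.

CHF 340,730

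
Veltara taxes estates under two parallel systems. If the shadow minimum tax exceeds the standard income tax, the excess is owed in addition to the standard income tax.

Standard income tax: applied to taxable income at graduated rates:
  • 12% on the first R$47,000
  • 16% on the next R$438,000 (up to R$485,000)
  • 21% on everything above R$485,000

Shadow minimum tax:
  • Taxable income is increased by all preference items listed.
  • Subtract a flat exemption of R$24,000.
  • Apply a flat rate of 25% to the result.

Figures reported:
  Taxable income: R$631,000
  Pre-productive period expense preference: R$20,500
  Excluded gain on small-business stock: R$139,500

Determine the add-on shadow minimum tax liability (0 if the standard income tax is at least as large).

Standard income tax:
  R$47,000 × 12% = R$5,640
  R$438,000 × 16% = R$70,080
  R$146,000 × 21% = R$30,660
  → R$106,380

Shadow minimum tax:
  Adjusted income: R$631,000 + R$20,500 + R$139,500 = R$791,000
  Less exemption R$24,000 → base R$767,000
  R$767,000 × 25% = R$191,750

Excess of shadow minimum tax over standard income tax: R$191,750 − R$106,380 = R$85,370.

R$85,370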